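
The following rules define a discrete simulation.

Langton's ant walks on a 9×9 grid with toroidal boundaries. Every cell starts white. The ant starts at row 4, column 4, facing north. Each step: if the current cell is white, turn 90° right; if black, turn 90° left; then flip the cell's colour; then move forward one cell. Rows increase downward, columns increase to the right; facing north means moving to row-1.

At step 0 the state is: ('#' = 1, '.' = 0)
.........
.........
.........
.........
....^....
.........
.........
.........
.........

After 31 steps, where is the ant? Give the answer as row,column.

step 0: .........
.........
.........
.........
....^....
.........
.........
.........
.........
step 1: .........
.........
.........
.........
....#>...
.........
.........
.........
.........
step 2: .........
.........
.........
.........
....##...
.....v...
.........
.........
.........
step 3: .........
.........
.........
.........
....##...
....<#...
.........
.........
.........
step 4: .........
.........
.........
.........
....^#...
....##...
.........
.........
.........
step 5: .........
.........
.........
.........
...<.#...
....##...
.........
.........
.........
step 6: .........
.........
.........
...^.....
...#.#...
....##...
.........
.........
.........
step 7: .........
.........
.........
...#>....
...#.#...
....##...
.........
.........
.........
step 8: .........
.........
.........
...##....
...#v#...
....##...
.........
.........
.........
step 9: .........
.........
.........
...##....
...<##...
....##...
.........
.........
.........
step 10: .........
.........
.........
...##....
....##...
...v##...
.........
.........
.........
step 11: .........
.........
.........
...##....
....##...
..<###...
.........
.........
.........
step 12: .........
.........
.........
...##....
..^.##...
..####...
.........
.........
.........
step 13: .........
.........
.........
...##....
..#>##...
..####...
.........
.........
.........
step 14: .........
.........
.........
...##....
..####...
..#v##...
.........
.........
.........
step 15: .........
.........
.........
...##....
..####...
..#.>#...
.........
.........
.........
step 16: .........
.........
.........
...##....
..##^#...
..#..#...
.........
.........
.........
step 17: .........
.........
.........
...##....
..#<.#...
..#..#...
.........
.........
.........
step 18: .........
.........
.........
...##....
..#..#...
..#v.#...
.........
.........
.........
step 19: .........
.........
.........
...##....
..#..#...
..<#.#...
.........
.........
.........
step 20: .........
.........
.........
...##....
..#..#...
...#.#...
..v......
.........
.........
step 21: .........
.........
.........
...##....
..#..#...
...#.#...
.<#......
.........
.........
step 22: .........
.........
.........
...##....
..#..#...
.^.#.#...
.##......
.........
.........
step 23: .........
.........
.........
...##....
..#..#...
.#>#.#...
.##......
.........
.........
step 24: .........
.........
.........
...##....
..#..#...
.###.#...
.#v......
.........
.........
step 25: .........
.........
.........
...##....
..#..#...
.###.#...
.#.>.....
.........
.........
step 26: .........
.........
.........
...##....
..#..#...
.###.#...
.#.#.....
...v.....
.........
step 27: .........
.........
.........
...##....
..#..#...
.###.#...
.#.#.....
..<#.....
.........
step 28: .........
.........
.........
...##....
..#..#...
.###.#...
.#^#.....
..##.....
.........
step 29: .........
.........
.........
...##....
..#..#...
.###.#...
.##>.....
..##.....
.........
step 30: .........
.........
.........
...##....
..#..#...
.##^.#...
.##......
..##.....
.........
step 31: .........
.........
.........
...##....
..#..#...
.#<..#...
.##......
..##.....
.........

5,2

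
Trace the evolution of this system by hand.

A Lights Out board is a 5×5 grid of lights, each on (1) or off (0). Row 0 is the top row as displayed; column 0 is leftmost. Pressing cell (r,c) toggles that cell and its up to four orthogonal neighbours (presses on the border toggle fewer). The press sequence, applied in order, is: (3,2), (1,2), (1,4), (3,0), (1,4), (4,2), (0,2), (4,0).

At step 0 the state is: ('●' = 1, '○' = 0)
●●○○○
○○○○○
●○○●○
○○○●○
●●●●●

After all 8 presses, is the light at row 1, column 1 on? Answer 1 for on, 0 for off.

1

0) ●●○○○
○○○○○
●○○●○
○○○●○
●●●●●
1) ●●○○○
○○○○○
●○●●○
○●●○○
●●○●●
2) ●●●○○
○●●●○
●○○●○
○●●○○
●●○●●
3) ●●●○●
○●●○●
●○○●●
○●●○○
●●○●●
4) ●●●○●
○●●○●
○○○●●
●○●○○
○●○●●
5) ●●●○○
○●●●○
○○○●○
●○●○○
○●○●●
6) ●●●○○
○●●●○
○○○●○
●○○○○
○○●○●
7) ●○○●○
○●○●○
○○○●○
●○○○○
○○●○●
8) ●○○●○
○●○●○
○○○●○
○○○○○
●●●○●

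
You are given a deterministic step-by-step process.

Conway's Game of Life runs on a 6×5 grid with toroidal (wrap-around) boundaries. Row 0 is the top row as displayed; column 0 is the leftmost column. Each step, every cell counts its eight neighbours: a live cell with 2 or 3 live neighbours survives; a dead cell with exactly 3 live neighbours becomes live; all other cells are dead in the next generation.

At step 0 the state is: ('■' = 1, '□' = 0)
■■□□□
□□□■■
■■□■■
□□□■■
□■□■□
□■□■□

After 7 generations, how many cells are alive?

6

0) ■■□□□
□□□■■
■■□■■
□□□■■
□■□■□
□■□■□
1) ■■□■□
□□□■□
□□□□□
□■□□□
■□□■□
□■□□■
2) ■■□■□
□□■□■
□□□□□
□□□□□
■■■□■
□■□■□
3) ■■□■□
■■■■■
□□□□□
■■□□□
■■■■■
□□□■□
4) □□□□□
□□□■□
□□□■□
□□□■□
□□□■□
□□□□□
5) □□□□□
□□□□□
□□■■■
□□■■■
□□□□□
□□□□□
6) □□□□□
□□□■□
□□■□■
□□■□■
□□□■□
□□□□□
7) □□□□□
□□□■□
□□■□■
□□■□■
□□□■□
□□□□□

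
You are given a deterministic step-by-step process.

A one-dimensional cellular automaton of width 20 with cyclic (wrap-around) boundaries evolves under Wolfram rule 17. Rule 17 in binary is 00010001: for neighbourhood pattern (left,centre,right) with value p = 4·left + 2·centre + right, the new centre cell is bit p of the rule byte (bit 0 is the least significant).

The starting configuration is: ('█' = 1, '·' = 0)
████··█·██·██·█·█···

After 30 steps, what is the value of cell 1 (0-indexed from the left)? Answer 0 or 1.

1

[0] ████··█·██·██·█·█···
[1] ····█············██·
[2] ███··███████████···█
[3] ···█············██··
[4] ██··███████████···██
[5] ··█············██···
[6] █··███████████···███
[7] ·█············██····
[8] ··███████████···████
[9] █············██·····
[10] ·███████████···████·
[11] ············██·····█
[12] ███████████···████··
[13] ···········██·····█·
[14] ██████████···████··█
[15] ··········██·····█··
[16] █████████···████··██
[17] ·········██·····█···
[18] ████████···████··███
[19] ········██·····█····
[20] ███████···████··████
[21] ·······██·····█·····
[22] ██████···████··█████
[23] ······██·····█······
[24] █████···████··██████
[25] ·····██·····█·······
[26] ████···████··███████
[27] ····██·····█········
[28] ███···████··████████
[29] ···██·····█·········
[30] ██···████··█████████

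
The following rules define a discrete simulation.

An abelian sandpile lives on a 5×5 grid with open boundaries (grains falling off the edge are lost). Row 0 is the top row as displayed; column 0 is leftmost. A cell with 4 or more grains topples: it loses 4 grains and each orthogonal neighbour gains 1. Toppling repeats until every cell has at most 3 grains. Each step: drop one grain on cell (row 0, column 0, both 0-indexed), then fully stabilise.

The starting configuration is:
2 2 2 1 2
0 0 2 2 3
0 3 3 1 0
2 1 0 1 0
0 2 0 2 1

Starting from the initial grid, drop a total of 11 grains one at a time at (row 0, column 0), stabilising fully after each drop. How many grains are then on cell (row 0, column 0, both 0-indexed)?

gen 0: 2 2 2 1 2
0 0 2 2 3
0 3 3 1 0
2 1 0 1 0
0 2 0 2 1
gen 1: 3 2 2 1 2
0 0 2 2 3
0 3 3 1 0
2 1 0 1 0
0 2 0 2 1
gen 2: 0 3 2 1 2
1 0 2 2 3
0 3 3 1 0
2 1 0 1 0
0 2 0 2 1
gen 3: 1 3 2 1 2
1 0 2 2 3
0 3 3 1 0
2 1 0 1 0
0 2 0 2 1
gen 4: 2 3 2 1 2
1 0 2 2 3
0 3 3 1 0
2 1 0 1 0
0 2 0 2 1
gen 5: 3 3 2 1 2
1 0 2 2 3
0 3 3 1 0
2 1 0 1 0
0 2 0 2 1
gen 6: 1 0 3 1 2
2 1 2 2 3
0 3 3 1 0
2 1 0 1 0
0 2 0 2 1
gen 7: 2 0 3 1 2
2 1 2 2 3
0 3 3 1 0
2 1 0 1 0
0 2 0 2 1
gen 8: 3 0 3 1 2
2 1 2 2 3
0 3 3 1 0
2 1 0 1 0
0 2 0 2 1
gen 9: 0 1 3 1 2
3 1 2 2 3
0 3 3 1 0
2 1 0 1 0
0 2 0 2 1
gen 10: 1 1 3 1 2
3 1 2 2 3
0 3 3 1 0
2 1 0 1 0
0 2 0 2 1
gen 11: 2 1 3 1 2
3 1 2 2 3
0 3 3 1 0
2 1 0 1 0
0 2 0 2 1

2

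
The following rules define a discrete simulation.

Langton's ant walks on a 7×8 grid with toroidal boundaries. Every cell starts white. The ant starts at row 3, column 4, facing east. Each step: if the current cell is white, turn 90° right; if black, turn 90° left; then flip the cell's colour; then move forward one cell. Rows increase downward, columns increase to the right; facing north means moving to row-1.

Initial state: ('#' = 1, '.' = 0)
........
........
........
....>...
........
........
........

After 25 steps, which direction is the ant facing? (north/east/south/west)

step 0: ........
........
........
....>...
........
........
........
step 1: ........
........
........
....#...
....v...
........
........
step 2: ........
........
........
....#...
...<#...
........
........
step 3: ........
........
........
...^#...
...##...
........
........
step 4: ........
........
........
...#>...
...##...
........
........
step 5: ........
........
....^...
...#....
...##...
........
........
step 6: ........
........
....#>..
...#....
...##...
........
........
step 7: ........
........
....##..
...#.v..
...##...
........
........
step 8: ........
........
....##..
...#<#..
...##...
........
........
step 9: ........
........
....^#..
...###..
...##...
........
........
step 10: ........
........
...<.#..
...###..
...##...
........
........
step 11: ........
...^....
...#.#..
...###..
...##...
........
........
step 12: ........
...#>...
...#.#..
...###..
...##...
........
........
step 13: ........
...##...
...#v#..
...###..
...##...
........
........
step 14: ........
...##...
...<##..
...###..
...##...
........
........
step 15: ........
...##...
....##..
...v##..
...##...
........
........
step 16: ........
...##...
....##..
....>#..
...##...
........
........
step 17: ........
...##...
....^#..
.....#..
...##...
........
........
step 18: ........
...##...
...<.#..
.....#..
...##...
........
........
step 19: ........
...^#...
...#.#..
.....#..
...##...
........
........
step 20: ........
..<.#...
...#.#..
.....#..
...##...
........
........
step 21: ..^.....
..#.#...
...#.#..
.....#..
...##...
........
........
step 22: ..#>....
..#.#...
...#.#..
.....#..
...##...
........
........
step 23: ..##....
..#v#...
...#.#..
.....#..
...##...
........
........
step 24: ..##....
..<##...
...#.#..
.....#..
...##...
........
........
step 25: ..##....
...##...
..v#.#..
.....#..
...##...
........
........

south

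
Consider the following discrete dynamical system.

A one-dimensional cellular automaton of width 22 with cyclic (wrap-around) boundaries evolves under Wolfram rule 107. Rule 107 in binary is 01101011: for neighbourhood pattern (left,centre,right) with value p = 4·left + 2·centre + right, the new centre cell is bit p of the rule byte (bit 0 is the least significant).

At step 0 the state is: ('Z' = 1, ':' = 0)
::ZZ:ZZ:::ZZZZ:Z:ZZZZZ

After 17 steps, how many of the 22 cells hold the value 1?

step 0: ::ZZ:ZZ:::ZZZZ:Z:ZZZZZ
step 1: :ZZZZZZ:ZZZ::ZZ:ZZ:::Z
step 2: ZZ::::ZZZ:Z:ZZZZZZ:ZZ:
step 3: ZZ:ZZZZ:ZZ:ZZ::::ZZZZZ
step 4: :ZZZ::ZZZZZZZ:ZZZZ::::
step 5: ZZ:Z:ZZ:::::ZZZ::Z:ZZZ
step 6: :ZZ:ZZZ:ZZZZZ:Z:Z:ZZ::
step 7: ZZZZZ:ZZZ:::ZZ:Z:ZZZ:Z
step 8: ::::ZZZ:Z:ZZZZZ:ZZ:ZZZ
step 9: :ZZZZ:ZZ:ZZ:::ZZZZZZ:Z
step 10: ZZ::ZZZZZZZ:ZZZ::::ZZ:
step 11: ZZ:ZZ:::::ZZZ:Z:ZZZZZZ
step 12: :ZZZZ:ZZZZZ:ZZ:ZZ:::::
step 13: ZZ::ZZZ:::ZZZZZZZ:ZZZZ
step 14: :Z:ZZ:Z:ZZZ:::::ZZZ:::
step 15: Z:ZZZZ:ZZ:Z:ZZZZZ:Z:ZZ
step 16: ZZZ::ZZZZZ:ZZ:::ZZ:ZZ:
step 17: Z:Z:ZZ:::ZZZZ:ZZZZZZZZ

16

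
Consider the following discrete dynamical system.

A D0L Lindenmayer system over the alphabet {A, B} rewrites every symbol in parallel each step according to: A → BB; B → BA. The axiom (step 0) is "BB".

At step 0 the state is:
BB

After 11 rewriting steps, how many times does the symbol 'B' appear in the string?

2730

0) BB
1) BABA
2) BABBBABB
3) BABBBABABABBBABA
4) BABBBABABABBBABBBABBBABABABBBABB
5) BABBBABABABBBABBBABBBABABABBBABABABBBABABABBBABBBABBBABABABBBABA
6) BABBBABABABBBABBBABBBABABABBBABABABBBABABABBBABBBABBBABABA…BABABBBABBBABBBABABABBBABABABBBABABABBBABBBABBBABABABBBABB  (len 128)
7) BABBBABABABBBABBBABBBABABABBBABABABBBABABABBBABBBABBBABABA…BABABBBABBBABBBABABABBBABABABBBABABABBBABBBABBBABABABBBABA  (len 256)
8) BABBBABABABBBABBBABBBABABABBBABABABBBABABABBBABBBABBBABABA…BABABBBABBBABBBABABABBBABABABBBABABABBBABBBABBBABABABBBABB  (len 512)
9) BABBBABABABBBABBBABBBABABABBBABABABBBABABABBBABBBABBBABABA…BABABBBABBBABBBABABABBBABABABBBABABABBBABBBABBBABABABBBABA  (len 1024)
10) BABBBABABABBBABBBABBBABABABBBABABABBBABABABBBABBBABBBABABA…BABABBBABBBABBBABABABBBABABABBBABABABBBABBBABBBABABABBBABB  (len 2048)
11) BABBBABABABBBABBBABBBABABABBBABABABBBABABABBBABBBABBBABABA…BABABBBABBBABBBABABABBBABABABBBABABABBBABBBABBBABABABBBABA  (len 4096)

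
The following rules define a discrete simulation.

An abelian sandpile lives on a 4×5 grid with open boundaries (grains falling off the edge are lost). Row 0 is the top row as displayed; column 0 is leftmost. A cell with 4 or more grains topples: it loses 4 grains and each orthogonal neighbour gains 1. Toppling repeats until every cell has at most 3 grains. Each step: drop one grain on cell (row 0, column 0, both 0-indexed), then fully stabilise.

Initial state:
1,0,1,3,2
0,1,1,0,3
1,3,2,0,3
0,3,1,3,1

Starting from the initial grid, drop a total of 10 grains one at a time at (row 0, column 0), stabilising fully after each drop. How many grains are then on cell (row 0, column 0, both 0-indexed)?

3

step 0: 1,0,1,3,2
0,1,1,0,3
1,3,2,0,3
0,3,1,3,1
step 1: 2,0,1,3,2
0,1,1,0,3
1,3,2,0,3
0,3,1,3,1
step 2: 3,0,1,3,2
0,1,1,0,3
1,3,2,0,3
0,3,1,3,1
step 3: 0,1,1,3,2
1,1,1,0,3
1,3,2,0,3
0,3,1,3,1
step 4: 1,1,1,3,2
1,1,1,0,3
1,3,2,0,3
0,3,1,3,1
step 5: 2,1,1,3,2
1,1,1,0,3
1,3,2,0,3
0,3,1,3,1
step 6: 3,1,1,3,2
1,1,1,0,3
1,3,2,0,3
0,3,1,3,1
step 7: 0,2,1,3,2
2,1,1,0,3
1,3,2,0,3
0,3,1,3,1
step 8: 1,2,1,3,2
2,1,1,0,3
1,3,2,0,3
0,3,1,3,1
step 9: 2,2,1,3,2
2,1,1,0,3
1,3,2,0,3
0,3,1,3,1
step 10: 3,2,1,3,2
2,1,1,0,3
1,3,2,0,3
0,3,1,3,1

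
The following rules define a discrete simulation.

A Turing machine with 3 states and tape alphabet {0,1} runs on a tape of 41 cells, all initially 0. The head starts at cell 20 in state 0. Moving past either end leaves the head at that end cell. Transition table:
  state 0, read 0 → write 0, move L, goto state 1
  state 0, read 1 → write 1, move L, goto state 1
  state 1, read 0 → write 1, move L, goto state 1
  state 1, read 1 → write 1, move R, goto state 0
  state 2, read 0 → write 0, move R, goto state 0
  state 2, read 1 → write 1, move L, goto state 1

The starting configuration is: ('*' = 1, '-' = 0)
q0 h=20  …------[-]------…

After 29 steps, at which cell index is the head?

gen 0: q0 h=20  …------[-]------…
gen 1: q1 h=19  …------[-]------…
gen 2: q1 h=18  …------[-]*-----…
gen 3: q1 h=17  …------[-]**----…
gen 4: q1 h=16  …------[-]***---…
gen 5: q1 h=15  …------[-]****--…
gen 6: q1 h=14  …------[-]*****-…
gen 7: q1 h=13  …------[-]******…
gen 8: q1 h=12  …------[-]******…
gen 9: q1 h=11  …------[-]******…
gen 10: q1 h=10  …------[-]******…
gen 11: q1 h= 9  …------[-]******…
gen 12: q1 h= 8  …------[-]******…
gen 13: q1 h= 7  …------[-]******…
gen 14: q1 h= 6  |------[-]******…
gen 15: q1 h= 5  |-----[-]******…
gen 16: q1 h= 4  |----[-]******…
gen 17: q1 h= 3  |---[-]******…
gen 18: q1 h= 2  |--[-]******…
gen 19: q1 h= 1  |-[-]******…
gen 20: q1 h= 0  |[-]******…
gen 21: q1 h= 0  |[*]******…
gen 22: q0 h= 1  |*[*]******…
gen 23: q1 h= 0  |[*]******…
gen 24: q0 h= 1  |*[*]******…
gen 25: q1 h= 0  |[*]******…
gen 26: q0 h= 1  |*[*]******…
gen 27: q1 h= 0  |[*]******…
gen 28: q0 h= 1  |*[*]******…
gen 29: q1 h= 0  |[*]******…

0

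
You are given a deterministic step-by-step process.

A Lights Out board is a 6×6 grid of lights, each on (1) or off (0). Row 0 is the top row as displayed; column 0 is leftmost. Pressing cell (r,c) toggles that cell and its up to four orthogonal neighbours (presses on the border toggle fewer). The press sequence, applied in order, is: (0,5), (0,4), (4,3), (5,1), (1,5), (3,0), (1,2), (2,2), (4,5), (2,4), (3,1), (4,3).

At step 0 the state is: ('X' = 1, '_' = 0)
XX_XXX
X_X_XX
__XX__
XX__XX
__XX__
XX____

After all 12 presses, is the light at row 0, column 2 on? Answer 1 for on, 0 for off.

k=0  XX_XXX
X_X_XX
__XX__
XX__XX
__XX__
XX____
k=1  XX_X__
X_X_X_
__XX__
XX__XX
__XX__
XX____
k=2  XX__XX
X_X___
__XX__
XX__XX
__XX__
XX____
k=3  XX__XX
X_X___
__XX__
XX_XXX
____X_
XX_X__
k=4  XX__XX
X_X___
__XX__
XX_XXX
_X__X_
__XX__
k=5  XX__X_
X_X_XX
__XX_X
XX_XXX
_X__X_
__XX__
k=6  XX__X_
X_X_XX
X_XX_X
___XXX
XX__X_
__XX__
k=7  XXX_X_
XX_XXX
X__X_X
___XXX
XX__X_
__XX__
k=8  XXX_X_
XXXXXX
XXX__X
__XXXX
XX__X_
__XX__
k=9  XXX_X_
XXXXXX
XXX__X
__XXX_
XX___X
__XX_X
k=10  XXX_X_
XXXX_X
XXXXX_
__XX__
XX___X
__XX_X
k=11  XXX_X_
XXXX_X
X_XXX_
XX_X__
X____X
__XX_X
k=12  XXX_X_
XXXX_X
X_XXX_
XX____
X_XXXX
__X__X

1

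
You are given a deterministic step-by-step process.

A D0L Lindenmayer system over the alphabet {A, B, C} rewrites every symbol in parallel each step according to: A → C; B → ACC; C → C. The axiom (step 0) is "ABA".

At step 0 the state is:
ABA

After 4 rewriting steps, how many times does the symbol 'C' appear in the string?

[0] ABA
[1] CACCC
[2] CCCCC
[3] CCCCC
[4] CCCCC

5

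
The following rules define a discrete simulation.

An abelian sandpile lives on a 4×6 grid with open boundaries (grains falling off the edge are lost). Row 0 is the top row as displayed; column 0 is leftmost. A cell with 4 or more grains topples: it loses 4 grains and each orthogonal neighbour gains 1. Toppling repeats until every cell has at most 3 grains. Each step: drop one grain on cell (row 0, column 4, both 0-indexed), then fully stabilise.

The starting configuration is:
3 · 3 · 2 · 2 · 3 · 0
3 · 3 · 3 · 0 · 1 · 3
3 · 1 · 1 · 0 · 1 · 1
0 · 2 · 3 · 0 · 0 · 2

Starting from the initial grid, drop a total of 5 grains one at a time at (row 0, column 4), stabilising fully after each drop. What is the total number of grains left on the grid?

42

[0] 3 · 3 · 2 · 2 · 3 · 0
3 · 3 · 3 · 0 · 1 · 3
3 · 1 · 1 · 0 · 1 · 1
0 · 2 · 3 · 0 · 0 · 2
[1] 3 · 3 · 2 · 3 · 0 · 1
3 · 3 · 3 · 0 · 2 · 3
3 · 1 · 1 · 0 · 1 · 1
0 · 2 · 3 · 0 · 0 · 2
[2] 3 · 3 · 2 · 3 · 1 · 1
3 · 3 · 3 · 0 · 2 · 3
3 · 1 · 1 · 0 · 1 · 1
0 · 2 · 3 · 0 · 0 · 2
[3] 3 · 3 · 2 · 3 · 2 · 1
3 · 3 · 3 · 0 · 2 · 3
3 · 1 · 1 · 0 · 1 · 1
0 · 2 · 3 · 0 · 0 · 2
[4] 3 · 3 · 2 · 3 · 3 · 1
3 · 3 · 3 · 0 · 2 · 3
3 · 1 · 1 · 0 · 1 · 1
0 · 2 · 3 · 0 · 0 · 2
[5] 3 · 3 · 3 · 0 · 1 · 2
3 · 3 · 3 · 1 · 3 · 3
3 · 1 · 1 · 0 · 1 · 1
0 · 2 · 3 · 0 · 0 · 2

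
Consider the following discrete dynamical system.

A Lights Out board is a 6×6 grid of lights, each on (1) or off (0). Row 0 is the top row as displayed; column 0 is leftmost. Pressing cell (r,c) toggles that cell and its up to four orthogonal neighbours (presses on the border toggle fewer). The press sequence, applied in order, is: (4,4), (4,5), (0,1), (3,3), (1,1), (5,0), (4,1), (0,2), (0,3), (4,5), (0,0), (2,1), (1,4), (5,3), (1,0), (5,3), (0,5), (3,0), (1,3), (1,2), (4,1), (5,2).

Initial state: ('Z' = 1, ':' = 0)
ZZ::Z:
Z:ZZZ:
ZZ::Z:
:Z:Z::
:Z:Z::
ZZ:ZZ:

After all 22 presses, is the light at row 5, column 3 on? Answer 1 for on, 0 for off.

0

t=0: ZZ::Z:
Z:ZZZ:
ZZ::Z:
:Z:Z::
:Z:Z::
ZZ:ZZ:
t=1: ZZ::Z:
Z:ZZZ:
ZZ::Z:
:Z:ZZ:
:Z::ZZ
ZZ:Z::
t=2: ZZ::Z:
Z:ZZZ:
ZZ::Z:
:Z:ZZZ
:Z::::
ZZ:Z:Z
t=3: ::Z:Z:
ZZZZZ:
ZZ::Z:
:Z:ZZZ
:Z::::
ZZ:Z:Z
t=4: ::Z:Z:
ZZZZZ:
ZZ:ZZ:
:ZZ::Z
:Z:Z::
ZZ:Z:Z
t=5: :ZZ:Z:
:::ZZ:
Z::ZZ:
:ZZ::Z
:Z:Z::
ZZ:Z:Z
t=6: :ZZ:Z:
:::ZZ:
Z::ZZ:
:ZZ::Z
ZZ:Z::
:::Z:Z
t=7: :ZZ:Z:
:::ZZ:
Z::ZZ:
::Z::Z
::ZZ::
:Z:Z:Z
t=8: :::ZZ:
::ZZZ:
Z::ZZ:
::Z::Z
::ZZ::
:Z:Z:Z
t=9: ::Z:::
::Z:Z:
Z::ZZ:
::Z::Z
::ZZ::
:Z:Z:Z
t=10: ::Z:::
::Z:Z:
Z::ZZ:
::Z:::
::ZZZZ
:Z:Z::
t=11: ZZZ:::
Z:Z:Z:
Z::ZZ:
::Z:::
::ZZZZ
:Z:Z::
t=12: ZZZ:::
ZZZ:Z:
:ZZZZ:
:ZZ:::
::ZZZZ
:Z:Z::
t=13: ZZZ:Z:
ZZZZ:Z
:ZZZ::
:ZZ:::
::ZZZZ
:Z:Z::
t=14: ZZZ:Z:
ZZZZ:Z
:ZZZ::
:ZZ:::
::Z:ZZ
:ZZ:Z:
t=15: :ZZ:Z:
::ZZ:Z
ZZZZ::
:ZZ:::
::Z:ZZ
:ZZ:Z:
t=16: :ZZ:Z:
::ZZ:Z
ZZZZ::
:ZZ:::
::ZZZZ
:Z:Z::
t=17: :ZZ::Z
::ZZ::
ZZZZ::
:ZZ:::
::ZZZZ
:Z:Z::
t=18: :ZZ::Z
::ZZ::
:ZZZ::
Z:Z:::
Z:ZZZZ
:Z:Z::
t=19: :ZZZ:Z
::::Z:
:ZZ:::
Z:Z:::
Z:ZZZZ
:Z:Z::
t=20: :Z:Z:Z
:ZZZZ:
:Z::::
Z:Z:::
Z:ZZZZ
:Z:Z::
t=21: :Z:Z:Z
:ZZZZ:
:Z::::
ZZZ:::
:Z:ZZZ
:::Z::
t=22: :Z:Z:Z
:ZZZZ:
:Z::::
ZZZ:::
:ZZZZZ
:ZZ:::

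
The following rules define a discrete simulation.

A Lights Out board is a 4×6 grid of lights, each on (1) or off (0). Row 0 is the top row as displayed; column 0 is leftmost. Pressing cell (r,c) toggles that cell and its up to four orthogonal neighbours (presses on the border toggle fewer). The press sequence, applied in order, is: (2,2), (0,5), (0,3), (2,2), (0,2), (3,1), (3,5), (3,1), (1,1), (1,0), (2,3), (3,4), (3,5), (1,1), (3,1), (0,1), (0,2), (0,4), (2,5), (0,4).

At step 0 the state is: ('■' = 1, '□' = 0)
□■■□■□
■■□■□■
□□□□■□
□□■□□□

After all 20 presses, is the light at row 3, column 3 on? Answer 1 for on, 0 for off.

step 0: □■■□■□
■■□■□■
□□□□■□
□□■□□□
step 1: □■■□■□
■■■■□■
□■■■■□
□□□□□□
step 2: □■■□□■
■■■■□□
□■■■■□
□□□□□□
step 3: □■□■■■
■■■□□□
□■■■■□
□□□□□□
step 4: □■□■■■
■■□□□□
□□□□■□
□□■□□□
step 5: □□■□■■
■■■□□□
□□□□■□
□□■□□□
step 6: □□■□■■
■■■□□□
□■□□■□
■■□□□□
step 7: □□■□■■
■■■□□□
□■□□■■
■■□□■■
step 8: □□■□■■
■■■□□□
□□□□■■
□□■□■■
step 9: □■■□■■
□□□□□□
□■□□■■
□□■□■■
step 10: ■■■□■■
■■□□□□
■■□□■■
□□■□■■
step 11: ■■■□■■
■■□■□□
■■■■□■
□□■■■■
step 12: ■■■□■■
■■□■□□
■■■■■■
□□■□□□
step 13: ■■■□■■
■■□■□□
■■■■■□
□□■□■■
step 14: ■□■□■■
□□■■□□
■□■■■□
□□■□■■
step 15: ■□■□■■
□□■■□□
■■■■■□
■■□□■■
step 16: □■□□■■
□■■■□□
■■■■■□
■■□□■■
step 17: □□■■■■
□■□■□□
■■■■■□
■■□□■■
step 18: □□■□□□
□■□■■□
■■■■■□
■■□□■■
step 19: □□■□□□
□■□■■■
■■■■□■
■■□□■□
step 20: □□■■■■
□■□■□■
■■■■□■
■■□□■□

0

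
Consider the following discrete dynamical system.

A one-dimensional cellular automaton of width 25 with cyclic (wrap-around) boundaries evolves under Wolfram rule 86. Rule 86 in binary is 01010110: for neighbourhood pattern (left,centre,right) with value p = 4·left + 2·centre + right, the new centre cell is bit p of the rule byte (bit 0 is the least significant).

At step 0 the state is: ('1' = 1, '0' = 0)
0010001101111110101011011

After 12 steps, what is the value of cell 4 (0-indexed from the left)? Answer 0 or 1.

0) 0010001101111110101011011
1) 1111010100000010101001001
2) 0001010110000110101111110
3) 0011010011001010100000011
4) 1101011101111010110000101
5) 0101000100001010011001100
6) 1101101110011011101110110
7) 0100100011101000100010010
8) 1111110100101101110111111
9) 0000010111100100010000000
10) 0000110000111110111000000
11) 0001011001000010001100000
12) 0011001111100111010110000

0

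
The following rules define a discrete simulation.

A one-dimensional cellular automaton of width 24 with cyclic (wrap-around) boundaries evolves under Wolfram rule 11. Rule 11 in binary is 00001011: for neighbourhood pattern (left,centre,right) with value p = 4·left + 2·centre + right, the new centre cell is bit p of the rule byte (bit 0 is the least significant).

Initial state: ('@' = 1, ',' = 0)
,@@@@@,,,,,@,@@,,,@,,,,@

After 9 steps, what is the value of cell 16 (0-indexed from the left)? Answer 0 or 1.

[0] ,@@@@@,,,,,@,@@,,,@,,,,@
[1] ,@,,,,,@@@@,,@,,@@,,@@@,
[2] @,,@@@@@,,,,@,,@@,,@@,,,
[3] ,,@@,,,,,@@@,,@@,,@@,,@@
[4] ,@@,,@@@@@,,,@@,,@@,,@@,
[5] @@,,@@,,,,,@@@,,@@,,@@,,
[6] @,,@@,,@@@@@,,,@@,,@@,,@
[7] ,,@@,,@@,,,,,@@@,,@@,,@@
[8] ,@@,,@@,,@@@@@,,,@@,,@@,
[9] @@,,@@,,@@,,,,,@@@,,@@,,

1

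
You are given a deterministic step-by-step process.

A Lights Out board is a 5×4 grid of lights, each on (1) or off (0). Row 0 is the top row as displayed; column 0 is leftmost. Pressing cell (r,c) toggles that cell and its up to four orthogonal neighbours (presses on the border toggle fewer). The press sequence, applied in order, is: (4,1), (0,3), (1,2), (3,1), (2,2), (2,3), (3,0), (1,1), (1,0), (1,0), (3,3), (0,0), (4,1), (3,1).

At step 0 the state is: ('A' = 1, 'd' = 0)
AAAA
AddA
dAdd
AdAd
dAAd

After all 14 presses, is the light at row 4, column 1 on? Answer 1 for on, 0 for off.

1

0) AAAA
AddA
dAdd
AdAd
dAAd
1) AAAA
AddA
dAdd
AAAd
Addd
2) AAdd
Addd
dAdd
AAAd
Addd
3) AAAd
AAAA
dAAd
AAAd
Addd
4) AAAd
AAAA
ddAd
dddd
AAdd
5) AAAd
AAdA
dAdA
ddAd
AAdd
6) AAAd
AAdd
dAAd
ddAA
AAdd
7) AAAd
AAdd
AAAd
AAAA
dAdd
8) AdAd
ddAd
AdAd
AAAA
dAdd
9) ddAd
AAAd
ddAd
AAAA
dAdd
10) AdAd
ddAd
AdAd
AAAA
dAdd
11) AdAd
ddAd
AdAA
AAdd
dAdA
12) dAAd
AdAd
AdAA
AAdd
dAdA
13) dAAd
AdAd
AdAA
Addd
AdAA
14) dAAd
AdAd
AAAA
dAAd
AAAA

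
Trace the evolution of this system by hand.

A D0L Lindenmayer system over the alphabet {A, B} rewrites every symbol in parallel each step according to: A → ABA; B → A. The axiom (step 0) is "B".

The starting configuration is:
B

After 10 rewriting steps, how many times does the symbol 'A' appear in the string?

[0] B
[1] A
[2] ABA
[3] ABAAABA
[4] ABAAABAABAABAAABA
[5] ABAAABAABAABAAABAABAAABAABAAABAABAABAAABA
[6] ABAAABAABAABAAABAABAAABAABAAABAABAABAAABAABAAABAABAABAAABAABAAABAABAABAAABAABAAABAABAAABAABAABAAABA
[7] ABAAABAABAABAAABAABAAABAABAAABAABAABAAABAABAAABAABAABAAABA…ABAAABAABAABAAABAABAAABAABAABAAABAABAAABAABAAABAABAABAAABA  (len 239)
[8] ABAAABAABAABAAABAABAAABAABAAABAABAABAAABAABAAABAABAABAAABA…ABAAABAABAABAAABAABAAABAABAABAAABAABAAABAABAAABAABAABAAABA  (len 577)
[9] ABAAABAABAABAAABAABAAABAABAAABAABAABAAABAABAAABAABAABAAABA…ABAAABAABAABAAABAABAAABAABAABAAABAABAAABAABAAABAABAABAAABA  (len 1393)
[10] ABAAABAABAABAAABAABAAABAABAAABAABAABAAABAABAAABAABAABAAABA…ABAAABAABAABAAABAABAAABAABAABAAABAABAAABAABAAABAABAABAAABA  (len 3363)

2378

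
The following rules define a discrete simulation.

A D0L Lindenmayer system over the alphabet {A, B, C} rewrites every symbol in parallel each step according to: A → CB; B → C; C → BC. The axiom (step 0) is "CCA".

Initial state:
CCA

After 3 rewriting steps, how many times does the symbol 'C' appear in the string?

9

gen 0: CCA
gen 1: BCBCCB
gen 2: CBCCBCBCC
gen 3: BCCBCBCCBCCBCBC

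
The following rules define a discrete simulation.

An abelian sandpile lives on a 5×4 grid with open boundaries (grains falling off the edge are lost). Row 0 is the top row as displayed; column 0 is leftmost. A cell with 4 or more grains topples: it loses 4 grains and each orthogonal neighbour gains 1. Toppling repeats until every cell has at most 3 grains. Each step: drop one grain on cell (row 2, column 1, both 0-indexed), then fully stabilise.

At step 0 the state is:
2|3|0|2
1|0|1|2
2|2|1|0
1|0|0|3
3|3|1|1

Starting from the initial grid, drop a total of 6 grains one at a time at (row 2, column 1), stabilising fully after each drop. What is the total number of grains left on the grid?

[0] 2|3|0|2
1|0|1|2
2|2|1|0
1|0|0|3
3|3|1|1
[1] 2|3|0|2
1|0|1|2
2|3|1|0
1|0|0|3
3|3|1|1
[2] 2|3|0|2
1|1|1|2
3|0|2|0
1|1|0|3
3|3|1|1
[3] 2|3|0|2
1|1|1|2
3|1|2|0
1|1|0|3
3|3|1|1
[4] 2|3|0|2
1|1|1|2
3|2|2|0
1|1|0|3
3|3|1|1
[5] 2|3|0|2
1|1|1|2
3|3|2|0
1|1|0|3
3|3|1|1
[6] 2|3|0|2
2|2|1|2
0|1|3|0
2|2|0|3
3|3|1|1

33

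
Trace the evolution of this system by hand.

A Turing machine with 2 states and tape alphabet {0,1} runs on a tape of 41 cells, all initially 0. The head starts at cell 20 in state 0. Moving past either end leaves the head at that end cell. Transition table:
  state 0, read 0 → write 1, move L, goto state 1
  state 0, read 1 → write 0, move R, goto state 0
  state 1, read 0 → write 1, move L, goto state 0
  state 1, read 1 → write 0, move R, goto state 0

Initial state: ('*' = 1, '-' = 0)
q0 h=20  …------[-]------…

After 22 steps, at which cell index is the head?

[0] q0 h=20  …------[-]------…
[1] q1 h=19  …------[-]*-----…
[2] q0 h=18  …------[-]**----…
[3] q1 h=17  …------[-]***---…
[4] q0 h=16  …------[-]****--…
[5] q1 h=15  …------[-]*****-…
[6] q0 h=14  …------[-]******…
[7] q1 h=13  …------[-]******…
[8] q0 h=12  …------[-]******…
[9] q1 h=11  …------[-]******…
[10] q0 h=10  …------[-]******…
[11] q1 h= 9  …------[-]******…
[12] q0 h= 8  …------[-]******…
[13] q1 h= 7  …------[-]******…
[14] q0 h= 6  |------[-]******…
[15] q1 h= 5  |-----[-]******…
[16] q0 h= 4  |----[-]******…
[17] q1 h= 3  |---[-]******…
[18] q0 h= 2  |--[-]******…
[19] q1 h= 1  |-[-]******…
[20] q0 h= 0  |[-]******…
[21] q1 h= 0  |[*]******…
[22] q0 h= 1  |-[*]******…

1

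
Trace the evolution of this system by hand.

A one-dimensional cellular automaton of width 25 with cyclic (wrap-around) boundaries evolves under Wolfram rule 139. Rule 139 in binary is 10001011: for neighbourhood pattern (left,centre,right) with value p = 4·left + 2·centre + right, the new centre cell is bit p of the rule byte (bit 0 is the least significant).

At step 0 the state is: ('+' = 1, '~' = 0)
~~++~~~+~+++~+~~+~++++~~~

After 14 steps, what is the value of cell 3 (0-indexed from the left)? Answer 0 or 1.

0) ~~++~~~+~+++~+~~+~++++~~~
1) +++~~++~~++~~~~+~~+++~~++
2) ++~~++~~++~~+++~~+++~~+++
3) +~~++~~++~~+++~~+++~~++++
4) ~~++~~++~~+++~~+++~~+++++
5) ~++~~++~~+++~~+++~~+++++~
6) ++~~++~~+++~~+++~~+++++~~
7) +~~++~~+++~~+++~~+++++~~+
8) ~~++~~+++~~+++~~+++++~~++
9) ~++~~+++~~+++~~+++++~~++~
10) ++~~+++~~+++~~+++++~~++~~
11) +~~+++~~+++~~+++++~~++~~+
12) ~~+++~~+++~~+++++~~++~~++
13) ~+++~~+++~~+++++~~++~~++~
14) +++~~+++~~+++++~~++~~++~~

0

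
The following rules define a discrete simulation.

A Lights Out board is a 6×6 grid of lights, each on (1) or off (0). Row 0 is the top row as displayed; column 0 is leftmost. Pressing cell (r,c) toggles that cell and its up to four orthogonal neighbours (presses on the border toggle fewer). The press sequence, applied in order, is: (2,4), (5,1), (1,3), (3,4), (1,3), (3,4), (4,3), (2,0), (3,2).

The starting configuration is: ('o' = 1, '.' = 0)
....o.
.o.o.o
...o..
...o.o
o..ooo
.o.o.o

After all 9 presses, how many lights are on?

[0] ....o.
.o.o.o
...o..
...o.o
o..ooo
.o.o.o
[1] ....o.
.o.ooo
....oo
...ooo
o..ooo
.o.o.o
[2] ....o.
.o.ooo
....oo
...ooo
oo.ooo
o.oo.o
[3] ...oo.
.oo..o
...ooo
...ooo
oo.ooo
o.oo.o
[4] ...oo.
.oo..o
...o.o
......
oo.o.o
o.oo.o
[5] ....o.
.o.ooo
.....o
......
oo.o.o
o.oo.o
[6] ....o.
.o.ooo
....oo
...ooo
oo.ooo
o.oo.o
[7] ....o.
.o.ooo
....oo
....oo
ooo..o
o.o..o
[8] ....o.
oo.ooo
oo..oo
o...oo
ooo..o
o.o..o
[9] ....o.
oo.ooo
ooo.oo
oooooo
oo...o
o.o..o

23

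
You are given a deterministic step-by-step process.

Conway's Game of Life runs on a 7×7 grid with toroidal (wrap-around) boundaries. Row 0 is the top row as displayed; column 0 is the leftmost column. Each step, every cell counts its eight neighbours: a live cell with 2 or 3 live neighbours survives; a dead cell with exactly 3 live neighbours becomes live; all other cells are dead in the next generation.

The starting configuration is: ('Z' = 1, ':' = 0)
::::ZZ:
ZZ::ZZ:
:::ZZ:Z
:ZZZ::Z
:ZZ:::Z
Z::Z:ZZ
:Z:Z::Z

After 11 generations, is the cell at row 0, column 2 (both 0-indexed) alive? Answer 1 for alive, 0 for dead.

0

gen 0: ::::ZZ:
ZZ::ZZ:
:::ZZ:Z
:ZZZ::Z
:ZZ:::Z
Z::Z:ZZ
:Z:Z::Z
gen 1: :ZZZ:::
Z::::::
::::::Z
:Z::Z:Z
::::Z::
:::ZZZ:
::ZZ:::
gen 2: :Z:Z:::
ZZZ::::
:::::ZZ
Z::::::
:::::::
::Z::Z:
:Z:::::
gen 3: :::::::
ZZZ:::Z
::::::Z
::::::Z
:::::::
:::::::
:Z:::::
gen 4: ::Z::::
ZZ::::Z
:Z:::ZZ
:::::::
:::::::
:::::::
:::::::
gen 5: ZZ:::::
:ZZ::ZZ
:Z:::ZZ
:::::::
:::::::
:::::::
:::::::
gen 6: ZZZ:::Z
::Z::Z:
:ZZ::ZZ
:::::::
:::::::
:::::::
:::::::
gen 7: ZZZ:::Z
:::Z:Z:
:ZZ::ZZ
:::::::
:::::::
:::::::
ZZ:::::
gen 8: ::Z:::Z
:::ZZZ:
::Z:ZZZ
:::::::
:::::::
:::::::
::Z:::Z
gen 9: ::Z:Z:Z
::Z::::
::::::Z
:::::Z:
:::::::
:::::::
:::::::
gen 10: :::Z:::
:::Z:Z:
:::::::
:::::::
:::::::
:::::::
:::::::
gen 11: ::::Z::
::::Z::
:::::::
:::::::
:::::::
:::::::
:::::::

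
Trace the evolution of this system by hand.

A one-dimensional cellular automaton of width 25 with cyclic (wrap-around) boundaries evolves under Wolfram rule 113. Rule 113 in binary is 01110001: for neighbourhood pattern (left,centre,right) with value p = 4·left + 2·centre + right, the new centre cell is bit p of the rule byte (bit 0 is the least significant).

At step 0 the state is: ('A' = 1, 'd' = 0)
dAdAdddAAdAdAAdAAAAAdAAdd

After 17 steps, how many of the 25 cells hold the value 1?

0) dAdAdddAAdAdAAdAAAAAdAAdd
1) ddAdAAddAAdAdAAddddAAdAAA
2) AddAdAAddAAdAdAAAAddAAddA
3) AAddAdAAddAAdAdddAAddAAdd
4) dAAddAdAAddAAdAAddAAddAAd
5) ddAAddAdAAddAAdAAddAAddAA
6) AddAAddAdAAddAAdAAddAAddA
7) AAddAAddAdAAddAAdAAddAAdd
8) dAAddAAddAdAAddAAdAAddAAd
9) ddAAddAAddAdAAddAAdAAddAA
10) AddAAddAAddAdAAddAAdAAddA
11) AAddAAddAAddAdAAddAAdAAdd
12) dAAddAAddAAddAdAAddAAdAAd
13) ddAAddAAddAAddAdAAddAAdAA
14) AddAAddAAddAAddAdAAddAAdA
15) AAddAAddAAddAAddAdAAddAAd
16) dAAddAAddAAddAAddAdAAddAA
17) AdAAddAAddAAddAAddAdAAddA

13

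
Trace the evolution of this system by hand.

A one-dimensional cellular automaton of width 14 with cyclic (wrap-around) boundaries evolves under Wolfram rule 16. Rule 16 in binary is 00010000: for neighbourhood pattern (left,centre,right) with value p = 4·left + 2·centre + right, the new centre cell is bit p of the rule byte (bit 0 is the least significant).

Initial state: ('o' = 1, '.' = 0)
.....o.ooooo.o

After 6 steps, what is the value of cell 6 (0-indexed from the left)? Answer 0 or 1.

[0] .....o.ooooo.o
[1] o.............
[2] .o............
[3] ..o...........
[4] ...o..........
[5] ....o.........
[6] .....o........

0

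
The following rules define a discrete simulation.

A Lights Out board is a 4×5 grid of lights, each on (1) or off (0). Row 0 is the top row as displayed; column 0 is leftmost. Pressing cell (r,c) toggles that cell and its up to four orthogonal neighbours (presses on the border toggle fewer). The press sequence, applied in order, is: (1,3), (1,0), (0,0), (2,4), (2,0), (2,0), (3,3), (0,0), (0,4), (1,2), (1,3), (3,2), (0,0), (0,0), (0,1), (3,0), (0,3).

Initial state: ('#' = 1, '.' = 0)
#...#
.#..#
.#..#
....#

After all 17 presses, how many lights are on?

10

gen 0: #...#
.#..#
.#..#
....#
gen 1: #..##
.###.
.#.##
....#
gen 2: ...##
#.##.
##.##
....#
gen 3: ##.##
..##.
##.##
....#
gen 4: ##.##
..###
##...
.....
gen 5: ##.##
#.###
.....
#....
gen 6: ##.##
..###
##...
.....
gen 7: ##.##
..###
##.#.
..###
gen 8: ...##
#.###
##.#.
..###
gen 9: .....
#.##.
##.#.
..###
gen 10: ..#..
##...
####.
..###
gen 11: ..##.
#####
###..
..###
gen 12: ..##.
#####
##...
.#..#
gen 13: ####.
.####
##...
.#..#
gen 14: ..##.
#####
##...
.#..#
gen 15: ##.#.
#.###
##...
.#..#
gen 16: ##.#.
#.###
.#...
#...#
gen 17: ###.#
#.#.#
.#...
#...#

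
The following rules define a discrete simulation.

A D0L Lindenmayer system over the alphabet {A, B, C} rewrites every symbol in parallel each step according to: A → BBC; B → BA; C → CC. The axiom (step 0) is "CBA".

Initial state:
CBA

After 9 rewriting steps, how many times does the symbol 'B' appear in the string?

683

step 0: CBA
step 1: CCBABBC
step 2: CCCCBABBCBABACC
step 3: CCCCCCCCBABBCBABACCBABBCBABBCCCCC
step 4: CCCCCCCCCCCCCCCCBABBCBABACCBABBCBABBCCCCCBABBCBABACCBABBCBABACCCCCCCCCC
step 5: CCCCCCCCCCCCCCCCCCCCCCCCCCCCCCCCBABBCBABACCBABBCBABBCCCCCB…ACCBABBCBABBCCCCCBABBCBABACCBABBCBABBCCCCCCCCCCCCCCCCCCCCC  (len 153)
step 6: CCCCCCCCCCCCCCCCCCCCCCCCCCCCCCCCCCCCCCCCCCCCCCCCCCCCCCCCCC…CBABACCBABBCBABACCCCCCCCCCCCCCCCCCCCCCCCCCCCCCCCCCCCCCCCCC  (len 327)
step 7: CCCCCCCCCCCCCCCCCCCCCCCCCCCCCCCCCCCCCCCCCCCCCCCCCCCCCCCCCC…CCCCCCCCCCCCCCCCCCCCCCCCCCCCCCCCCCCCCCCCCCCCCCCCCCCCCCCCCC  (len 697)
step 8: CCCCCCCCCCCCCCCCCCCCCCCCCCCCCCCCCCCCCCCCCCCCCCCCCCCCCCCCCC…CCCCCCCCCCCCCCCCCCCCCCCCCCCCCCCCCCCCCCCCCCCCCCCCCCCCCCCCCC  (len 1479)
step 9: CCCCCCCCCCCCCCCCCCCCCCCCCCCCCCCCCCCCCCCCCCCCCCCCCCCCCCCCCC…CCCCCCCCCCCCCCCCCCCCCCCCCCCCCCCCCCCCCCCCCCCCCCCCCCCCCCCCCC  (len 3129)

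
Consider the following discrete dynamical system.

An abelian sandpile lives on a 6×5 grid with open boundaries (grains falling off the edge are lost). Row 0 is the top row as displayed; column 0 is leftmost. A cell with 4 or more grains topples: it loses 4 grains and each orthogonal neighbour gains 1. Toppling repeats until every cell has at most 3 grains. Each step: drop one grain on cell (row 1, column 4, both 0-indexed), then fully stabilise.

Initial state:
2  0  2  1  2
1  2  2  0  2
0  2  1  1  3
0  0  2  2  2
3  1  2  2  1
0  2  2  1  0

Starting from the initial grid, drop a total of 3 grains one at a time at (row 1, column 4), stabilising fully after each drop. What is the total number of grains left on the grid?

42

gen 0: 2  0  2  1  2
1  2  2  0  2
0  2  1  1  3
0  0  2  2  2
3  1  2  2  1
0  2  2  1  0
gen 1: 2  0  2  1  2
1  2  2  0  3
0  2  1  1  3
0  0  2  2  2
3  1  2  2  1
0  2  2  1  0
gen 2: 2  0  2  1  3
1  2  2  1  1
0  2  1  2  0
0  0  2  2  3
3  1  2  2  1
0  2  2  1  0
gen 3: 2  0  2  1  3
1  2  2  1  2
0  2  1  2  0
0  0  2  2  3
3  1  2  2  1
0  2  2  1  0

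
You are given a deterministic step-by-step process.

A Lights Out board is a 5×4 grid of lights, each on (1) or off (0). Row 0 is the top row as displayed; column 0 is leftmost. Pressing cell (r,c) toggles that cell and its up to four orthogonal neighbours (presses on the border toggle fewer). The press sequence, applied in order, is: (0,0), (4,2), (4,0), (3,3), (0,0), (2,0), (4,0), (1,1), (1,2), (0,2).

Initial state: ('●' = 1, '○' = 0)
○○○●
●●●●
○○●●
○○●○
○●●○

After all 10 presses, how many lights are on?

0) ○○○●
●●●●
○○●●
○○●○
○●●○
1) ●●○●
○●●●
○○●●
○○●○
○●●○
2) ●●○●
○●●●
○○●●
○○○○
○○○●
3) ●●○●
○●●●
○○●●
●○○○
●●○●
4) ●●○●
○●●●
○○●○
●○●●
●●○○
5) ○○○●
●●●●
○○●○
●○●●
●●○○
6) ○○○●
○●●●
●●●○
○○●●
●●○○
7) ○○○●
○●●●
●●●○
●○●●
○○○○
8) ○●○●
●○○●
●○●○
●○●●
○○○○
9) ○●●●
●●●○
●○○○
●○●●
○○○○
10) ○○○○
●●○○
●○○○
●○●●
○○○○

6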